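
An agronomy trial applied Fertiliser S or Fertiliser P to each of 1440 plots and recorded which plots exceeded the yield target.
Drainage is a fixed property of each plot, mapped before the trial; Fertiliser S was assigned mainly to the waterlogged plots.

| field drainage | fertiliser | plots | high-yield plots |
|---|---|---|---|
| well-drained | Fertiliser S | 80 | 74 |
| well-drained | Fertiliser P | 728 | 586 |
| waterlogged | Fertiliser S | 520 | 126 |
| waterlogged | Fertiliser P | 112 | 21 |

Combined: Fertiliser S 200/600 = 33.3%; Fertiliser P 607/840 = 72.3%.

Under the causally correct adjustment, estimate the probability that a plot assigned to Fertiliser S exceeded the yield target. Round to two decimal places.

0.63

Within every field drainage level Fertiliser S has the higher rate, yet pooled Fertiliser P does — Simpson's reversal.
The imbalance in field drainage arose from how plots were allocated, not from anything the fertiliser did; and field drainage independently affects the outcome. The pooled gap is confounded — condition on field drainage.
Standardising Fertiliser S to the population field drainage mix: 0.561·74/80 + 0.439·126/520 = 0.625.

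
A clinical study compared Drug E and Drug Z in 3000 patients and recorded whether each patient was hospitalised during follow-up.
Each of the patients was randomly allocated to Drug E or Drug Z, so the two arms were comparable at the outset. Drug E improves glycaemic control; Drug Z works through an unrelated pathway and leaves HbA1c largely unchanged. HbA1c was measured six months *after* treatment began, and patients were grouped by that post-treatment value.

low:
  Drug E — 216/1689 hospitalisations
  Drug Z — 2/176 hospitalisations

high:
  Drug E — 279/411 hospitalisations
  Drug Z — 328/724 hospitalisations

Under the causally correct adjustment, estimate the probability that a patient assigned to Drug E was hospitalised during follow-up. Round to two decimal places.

The HbA1c-specific comparison favours Drug Z throughout, but the pooled figures favour Drug E. The question is whether to condition on HbA1c.
HbA1c here is a post-treatment variable shaped by the drug; conditioning on it would introduce bias rather than remove it. The overall comparison is the causal one.
So P(outcome | do(Drug E)) is just the pooled rate for Drug E: 495/2100 = 0.236.

0.24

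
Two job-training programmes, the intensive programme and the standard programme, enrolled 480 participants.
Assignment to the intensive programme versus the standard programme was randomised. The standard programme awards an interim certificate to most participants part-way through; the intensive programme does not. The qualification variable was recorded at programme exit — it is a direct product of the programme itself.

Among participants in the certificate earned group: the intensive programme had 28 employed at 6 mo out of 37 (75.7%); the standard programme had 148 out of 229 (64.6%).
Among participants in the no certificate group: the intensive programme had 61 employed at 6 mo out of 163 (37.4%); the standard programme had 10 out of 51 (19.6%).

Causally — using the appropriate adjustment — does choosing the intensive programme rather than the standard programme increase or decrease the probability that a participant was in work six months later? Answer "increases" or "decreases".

decreases

The stratified and pooled comparisons disagree (the intensive programme wins within each qualification attained during the programme; the standard programme wins overall), so the answer turns on the causal role of qualification attained during the programme.
Because the programme influences qualification attained during the programme, qualification attained during the programme is a post-treatment mediator, not a confounder. Stratifying on it would bias the estimate; the causal effect is the crude pooled difference.
Pooled: the intensive programme 44.5% vs the standard programme 56.4%; the standard programme is higher overall.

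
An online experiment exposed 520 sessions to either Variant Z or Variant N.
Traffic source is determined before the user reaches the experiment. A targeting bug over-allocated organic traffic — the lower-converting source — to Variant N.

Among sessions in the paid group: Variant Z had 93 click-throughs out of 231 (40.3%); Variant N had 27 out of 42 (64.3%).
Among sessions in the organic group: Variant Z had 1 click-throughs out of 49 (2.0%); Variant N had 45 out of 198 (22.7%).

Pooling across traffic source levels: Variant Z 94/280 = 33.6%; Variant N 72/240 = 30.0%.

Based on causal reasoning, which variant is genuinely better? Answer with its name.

The traffic source-specific comparison favours Variant N throughout, but the pooled figures favour Variant Z. The question is whether to condition on traffic source.
The imbalance in traffic source arose from how sessions were allocated, not from anything the variant did; and traffic source independently affects the outcome. The pooled gap is confounded — condition on traffic source.
Within each level — paid: 40.3% vs 64.3%; organic: 2.0% vs 22.7% — Variant N is higher every time.

Variant N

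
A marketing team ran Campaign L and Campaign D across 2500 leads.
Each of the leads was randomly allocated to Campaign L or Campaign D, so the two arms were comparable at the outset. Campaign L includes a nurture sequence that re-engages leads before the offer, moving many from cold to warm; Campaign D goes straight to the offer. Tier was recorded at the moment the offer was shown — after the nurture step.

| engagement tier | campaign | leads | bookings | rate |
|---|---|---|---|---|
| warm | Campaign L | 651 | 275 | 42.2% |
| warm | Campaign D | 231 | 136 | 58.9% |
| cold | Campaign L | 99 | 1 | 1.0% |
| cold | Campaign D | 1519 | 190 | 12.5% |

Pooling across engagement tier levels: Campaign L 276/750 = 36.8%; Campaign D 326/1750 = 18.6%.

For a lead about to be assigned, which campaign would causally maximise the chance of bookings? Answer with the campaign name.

Because the campaign influences engagement tier, engagement tier is a post-treatment mediator, not a confounder. Stratifying on it would bias the estimate; the causal effect is the crude pooled difference.
Pooled: Campaign L 36.8% vs Campaign D 18.6%; Campaign L is higher overall.

Campaign L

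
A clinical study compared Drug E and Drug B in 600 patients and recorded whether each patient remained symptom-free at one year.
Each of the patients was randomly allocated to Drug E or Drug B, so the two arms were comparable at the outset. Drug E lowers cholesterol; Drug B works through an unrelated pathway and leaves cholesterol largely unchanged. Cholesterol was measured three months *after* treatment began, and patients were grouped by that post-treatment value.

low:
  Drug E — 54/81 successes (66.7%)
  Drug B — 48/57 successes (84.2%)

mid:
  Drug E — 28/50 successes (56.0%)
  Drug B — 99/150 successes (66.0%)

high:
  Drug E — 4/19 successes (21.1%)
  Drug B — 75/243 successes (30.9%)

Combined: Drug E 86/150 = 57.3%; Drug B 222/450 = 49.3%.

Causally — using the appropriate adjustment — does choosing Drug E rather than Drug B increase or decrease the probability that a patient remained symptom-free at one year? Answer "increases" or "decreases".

increases

The cholesterol-specific comparison favours Drug B throughout, but the pooled figures favour Drug E. The question is whether to condition on cholesterol.
Cholesterol is recorded after the drug and is itself shifted by it — it sits on the causal path from drug to outcome. Conditioning on a mediator would strip out part of the effect we want; the pooled comparison gives the total causal effect.
Pooled: Drug E 57.3% vs Drug B 49.3%; Drug E is higher overall.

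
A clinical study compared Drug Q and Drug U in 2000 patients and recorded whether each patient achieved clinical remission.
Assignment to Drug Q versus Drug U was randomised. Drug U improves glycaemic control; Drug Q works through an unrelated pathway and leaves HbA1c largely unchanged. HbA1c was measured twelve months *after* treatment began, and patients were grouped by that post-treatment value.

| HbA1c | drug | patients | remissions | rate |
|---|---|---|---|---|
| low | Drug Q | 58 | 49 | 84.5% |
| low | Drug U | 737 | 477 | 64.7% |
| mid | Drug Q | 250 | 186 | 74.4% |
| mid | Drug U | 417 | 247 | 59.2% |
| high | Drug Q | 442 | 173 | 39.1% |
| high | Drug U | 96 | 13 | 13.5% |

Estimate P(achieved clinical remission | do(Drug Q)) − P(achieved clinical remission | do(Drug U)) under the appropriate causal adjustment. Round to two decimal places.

Within every HbA1c level Drug Q has the higher rate, yet pooled Drug U does — Simpson's reversal.
Stratifying would compare drugs among patients the drugs themselves sorted into HbA1c groups — a form of selection on an intermediate. The unconditioned pooled rates give the total causal effect.
The causal difference is the pooled difference: 0.544 − 0.590 = -0.046.

-0.05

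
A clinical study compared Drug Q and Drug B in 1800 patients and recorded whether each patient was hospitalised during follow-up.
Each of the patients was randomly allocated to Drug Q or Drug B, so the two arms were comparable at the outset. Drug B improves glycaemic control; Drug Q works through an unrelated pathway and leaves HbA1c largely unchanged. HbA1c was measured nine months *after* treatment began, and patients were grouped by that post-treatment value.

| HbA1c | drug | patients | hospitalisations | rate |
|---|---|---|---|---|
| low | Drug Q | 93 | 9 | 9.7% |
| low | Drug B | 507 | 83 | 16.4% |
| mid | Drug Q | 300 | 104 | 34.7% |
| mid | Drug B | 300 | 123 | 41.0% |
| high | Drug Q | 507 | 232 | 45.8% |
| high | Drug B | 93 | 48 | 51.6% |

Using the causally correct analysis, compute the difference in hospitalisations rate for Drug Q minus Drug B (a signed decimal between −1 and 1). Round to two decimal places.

HbA1c is downstream of the drug. One should not condition on a consequence of treatment, so the overall rates are the right comparison.
The causal difference is the pooled difference: 0.383 − 0.282 = +0.101.

+0.10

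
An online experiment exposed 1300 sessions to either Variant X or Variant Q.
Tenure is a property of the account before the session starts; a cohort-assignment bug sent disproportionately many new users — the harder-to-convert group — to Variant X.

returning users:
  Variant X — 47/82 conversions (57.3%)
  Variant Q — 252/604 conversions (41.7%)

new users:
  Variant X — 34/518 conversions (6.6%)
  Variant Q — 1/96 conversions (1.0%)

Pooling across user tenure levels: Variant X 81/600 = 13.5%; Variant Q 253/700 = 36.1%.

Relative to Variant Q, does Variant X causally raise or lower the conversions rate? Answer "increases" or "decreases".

Since user tenure is a pre-existing factor (not a product of the variant) and it affects the outcome on its own, it is a confounder. The stratified rates, not the pooled rate, identify the causal effect.
Within each level — returning users: 57.3% vs 41.7%; new users: 6.6% vs 1.0% — Variant X is higher every time.

increases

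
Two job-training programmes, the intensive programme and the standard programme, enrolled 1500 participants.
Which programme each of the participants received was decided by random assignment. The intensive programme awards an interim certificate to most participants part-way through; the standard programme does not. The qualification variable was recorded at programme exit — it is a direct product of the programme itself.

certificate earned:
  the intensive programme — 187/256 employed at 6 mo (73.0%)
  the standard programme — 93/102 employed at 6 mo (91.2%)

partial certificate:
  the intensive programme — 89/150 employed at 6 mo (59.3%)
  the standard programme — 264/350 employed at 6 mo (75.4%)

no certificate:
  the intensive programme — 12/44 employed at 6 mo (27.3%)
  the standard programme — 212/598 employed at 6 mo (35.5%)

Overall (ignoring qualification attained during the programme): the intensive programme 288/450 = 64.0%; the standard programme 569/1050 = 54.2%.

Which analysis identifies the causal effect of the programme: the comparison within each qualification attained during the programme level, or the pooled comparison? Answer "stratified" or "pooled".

Qualification attained during the programme lies on the pathway programme → qualification attained during the programme → outcome, so adjusting for it blocks the indirect effect. For the total causal effect of programme, use the unadjusted pooled rates.
Pooled: the intensive programme 64.0% vs the standard programme 54.2%; the intensive programme is higher overall.

pooled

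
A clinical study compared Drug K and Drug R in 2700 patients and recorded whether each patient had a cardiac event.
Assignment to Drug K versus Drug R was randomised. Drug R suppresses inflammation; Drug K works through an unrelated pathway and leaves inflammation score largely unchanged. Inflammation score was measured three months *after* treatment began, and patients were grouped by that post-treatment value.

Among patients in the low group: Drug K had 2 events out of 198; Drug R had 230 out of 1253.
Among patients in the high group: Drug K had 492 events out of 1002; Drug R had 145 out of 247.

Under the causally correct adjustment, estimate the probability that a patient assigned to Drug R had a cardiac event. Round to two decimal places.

0.25

Stratifying would compare drugs among patients the drugs themselves sorted into inflammation score groups — a form of selection on an intermediate. The unconditioned pooled rates give the total causal effect.
So P(outcome | do(Drug R)) is just the pooled rate for Drug R: 375/1500 = 0.250.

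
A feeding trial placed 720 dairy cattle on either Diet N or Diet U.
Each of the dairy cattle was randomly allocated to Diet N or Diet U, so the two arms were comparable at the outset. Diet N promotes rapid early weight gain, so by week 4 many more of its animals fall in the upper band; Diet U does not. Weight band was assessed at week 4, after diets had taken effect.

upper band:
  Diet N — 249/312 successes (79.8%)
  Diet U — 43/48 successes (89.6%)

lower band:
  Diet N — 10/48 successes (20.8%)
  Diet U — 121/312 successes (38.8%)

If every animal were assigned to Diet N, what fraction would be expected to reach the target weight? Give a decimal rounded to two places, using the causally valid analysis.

0.72

Within every week-4 weight band level Diet U has the higher rate, yet pooled Diet N does — Simpson's reversal.
Because the diet influences week-4 weight band, week-4 weight band is a post-treatment mediator, not a confounder. Stratifying on it would bias the estimate; the causal effect is the crude pooled difference.
So P(outcome | do(Diet N)) is just the pooled rate for Diet N: 259/360 = 0.719.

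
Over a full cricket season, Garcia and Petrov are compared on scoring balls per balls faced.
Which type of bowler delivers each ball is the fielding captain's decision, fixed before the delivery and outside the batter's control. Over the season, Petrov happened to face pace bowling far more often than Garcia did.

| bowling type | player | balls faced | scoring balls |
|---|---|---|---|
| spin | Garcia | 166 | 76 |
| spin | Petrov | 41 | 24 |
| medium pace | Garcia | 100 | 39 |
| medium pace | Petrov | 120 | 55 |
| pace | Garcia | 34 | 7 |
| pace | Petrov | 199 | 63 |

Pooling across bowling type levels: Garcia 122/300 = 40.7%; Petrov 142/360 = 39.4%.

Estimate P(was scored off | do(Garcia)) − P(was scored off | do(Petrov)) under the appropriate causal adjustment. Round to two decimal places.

-0.10

Within every bowling type level Petrov has the higher rate, yet pooled Garcia does — Simpson's reversal.
Bowling type differs across players for reasons unrelated to any effect of the player itself, and it separately predicts the outcome — a classic confounder. We must compare within bowling type levels.
Adjusting over the population distribution of bowling type: 0.314·(0.458−0.585) + 0.333·(0.390−0.458) + 0.353·(0.206−0.317) = -0.102.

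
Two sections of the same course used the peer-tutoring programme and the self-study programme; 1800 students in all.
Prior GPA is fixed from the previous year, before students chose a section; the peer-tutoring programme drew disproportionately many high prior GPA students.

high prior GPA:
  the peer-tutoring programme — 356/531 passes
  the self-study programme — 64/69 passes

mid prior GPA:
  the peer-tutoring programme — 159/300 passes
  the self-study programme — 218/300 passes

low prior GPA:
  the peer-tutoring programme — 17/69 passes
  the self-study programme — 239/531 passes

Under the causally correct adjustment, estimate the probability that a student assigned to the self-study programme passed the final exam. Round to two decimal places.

The prior GPA band-specific comparison favours the self-study programme throughout, but the pooled figures favour the peer-tutoring programme. The question is whether to condition on prior GPA band.
The imbalance in prior GPA band arose from how students were allocated, not from anything the teaching method did; and prior GPA band independently affects the outcome. The pooled gap is confounded — condition on prior GPA band.
Standardising the self-study programme to the population prior GPA band mix: 0.333·64/69 + 0.333·218/300 + 0.333·239/531 = 0.701.

0.70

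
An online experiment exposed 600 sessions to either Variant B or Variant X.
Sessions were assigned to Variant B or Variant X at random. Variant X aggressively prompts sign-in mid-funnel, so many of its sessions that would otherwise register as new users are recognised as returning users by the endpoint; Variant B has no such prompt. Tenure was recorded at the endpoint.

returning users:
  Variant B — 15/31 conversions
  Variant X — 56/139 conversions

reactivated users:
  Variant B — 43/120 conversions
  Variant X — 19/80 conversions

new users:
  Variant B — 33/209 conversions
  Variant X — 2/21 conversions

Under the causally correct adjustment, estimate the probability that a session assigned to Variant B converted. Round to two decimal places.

0.25

User tenure lies on the pathway variant → user tenure → outcome, so adjusting for it blocks the indirect effect. For the total causal effect of variant, use the unadjusted pooled rates.
So P(outcome | do(Variant B)) is just the pooled rate for Variant B: 91/360 = 0.253.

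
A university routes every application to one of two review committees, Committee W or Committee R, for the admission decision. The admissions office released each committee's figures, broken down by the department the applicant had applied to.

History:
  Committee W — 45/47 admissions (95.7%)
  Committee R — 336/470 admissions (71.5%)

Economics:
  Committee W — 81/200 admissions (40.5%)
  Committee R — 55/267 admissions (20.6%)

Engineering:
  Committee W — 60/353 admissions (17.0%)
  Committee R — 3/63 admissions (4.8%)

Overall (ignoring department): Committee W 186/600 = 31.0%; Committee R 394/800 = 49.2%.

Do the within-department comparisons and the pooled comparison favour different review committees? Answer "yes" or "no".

yes

Within each department level (History 95.7% vs 71.5%; Economics 40.5% vs 20.6%; Engineering 17.0% vs 4.8%), Committee W has the higher rate every time. Pooled: 31.0% vs 49.2% — Committee R has the higher rate overall. The two comparisons disagree.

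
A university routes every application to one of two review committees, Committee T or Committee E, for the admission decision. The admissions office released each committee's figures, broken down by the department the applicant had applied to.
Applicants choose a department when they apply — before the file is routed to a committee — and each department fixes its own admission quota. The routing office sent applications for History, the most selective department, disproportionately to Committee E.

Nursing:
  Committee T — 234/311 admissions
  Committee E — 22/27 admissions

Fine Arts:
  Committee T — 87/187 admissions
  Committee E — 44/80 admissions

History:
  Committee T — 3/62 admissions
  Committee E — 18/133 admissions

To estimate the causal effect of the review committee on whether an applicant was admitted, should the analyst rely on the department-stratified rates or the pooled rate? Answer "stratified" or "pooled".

stratified

Committee E is higher inside every department stratum but Committee T is higher in aggregate. Whether to stratify depends on how department relates to the review committee.
Department satisfies the back-door criterion: it is not a descendant of the review committee, and it blocks the spurious path from review committee to outcome. Adjusting for it (i.e., using the within-department rates) gives the causal effect.
Within each level — Nursing: 75.2% vs 81.5%; Fine Arts: 46.5% vs 55.0%; History: 4.8% vs 13.5% — Committee E is higher every time.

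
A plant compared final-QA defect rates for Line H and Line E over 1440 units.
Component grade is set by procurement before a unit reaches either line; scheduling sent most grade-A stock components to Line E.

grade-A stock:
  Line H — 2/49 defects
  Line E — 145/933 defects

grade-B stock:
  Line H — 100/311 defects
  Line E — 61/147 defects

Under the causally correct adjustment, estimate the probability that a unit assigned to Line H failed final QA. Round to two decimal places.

0.13

The imbalance in component grade arose from how units were allocated, not from anything the line did; and component grade independently affects the outcome. The pooled gap is confounded — condition on component grade.
Standardising Line H to the population component grade mix: 0.682·2/49 + 0.318·100/311 = 0.130.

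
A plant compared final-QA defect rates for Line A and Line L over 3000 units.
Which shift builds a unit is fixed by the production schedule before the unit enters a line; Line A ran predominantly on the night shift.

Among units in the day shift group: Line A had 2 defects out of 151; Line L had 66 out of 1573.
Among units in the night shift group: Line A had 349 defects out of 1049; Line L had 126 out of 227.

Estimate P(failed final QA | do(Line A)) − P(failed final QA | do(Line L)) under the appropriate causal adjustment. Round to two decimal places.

Shift satisfies the back-door criterion: it is not a descendant of the line, and it blocks the spurious path from line to outcome. Adjusting for it (i.e., using the within-shift rates) gives the causal effect.
Adjusting over the population distribution of shift: 0.575·(0.013−0.042) + 0.425·(0.333−0.555) = -0.111.

-0.11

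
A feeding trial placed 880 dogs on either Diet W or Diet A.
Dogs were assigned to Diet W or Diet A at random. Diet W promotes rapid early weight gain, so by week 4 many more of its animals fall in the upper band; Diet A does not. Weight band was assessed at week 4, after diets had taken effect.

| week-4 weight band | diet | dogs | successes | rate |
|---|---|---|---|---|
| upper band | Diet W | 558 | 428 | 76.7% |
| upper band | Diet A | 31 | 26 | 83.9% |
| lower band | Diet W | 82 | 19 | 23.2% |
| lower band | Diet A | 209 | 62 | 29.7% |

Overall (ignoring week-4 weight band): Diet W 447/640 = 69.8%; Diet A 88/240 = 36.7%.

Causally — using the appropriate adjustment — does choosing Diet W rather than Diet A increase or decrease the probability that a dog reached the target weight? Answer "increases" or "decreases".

increases

Week-4 weight band is recorded after the diet and is itself shifted by it — it sits on the causal path from diet to outcome. Conditioning on a mediator would strip out part of the effect we want; the pooled comparison gives the total causal effect.
Pooled: Diet W 69.8% vs Diet A 36.7%; Diet W is higher overall.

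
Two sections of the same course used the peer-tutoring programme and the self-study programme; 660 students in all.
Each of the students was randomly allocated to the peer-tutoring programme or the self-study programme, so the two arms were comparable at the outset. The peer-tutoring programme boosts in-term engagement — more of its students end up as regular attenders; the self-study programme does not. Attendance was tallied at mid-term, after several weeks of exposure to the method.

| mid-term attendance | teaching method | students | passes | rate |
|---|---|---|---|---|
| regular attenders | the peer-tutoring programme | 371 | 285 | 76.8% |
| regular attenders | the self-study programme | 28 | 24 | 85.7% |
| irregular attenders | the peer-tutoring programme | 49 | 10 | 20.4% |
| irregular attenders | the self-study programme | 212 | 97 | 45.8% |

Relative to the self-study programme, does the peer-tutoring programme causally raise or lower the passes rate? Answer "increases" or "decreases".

increases

The distribution of mid-term attendance is itself part of what the teaching method does — it is an intermediate outcome. Holding it fixed would remove that part of the effect; the total effect is the pooled difference.
Pooled: the peer-tutoring programme 70.2% vs the self-study programme 50.4%; the peer-tutoring programme is higher overall.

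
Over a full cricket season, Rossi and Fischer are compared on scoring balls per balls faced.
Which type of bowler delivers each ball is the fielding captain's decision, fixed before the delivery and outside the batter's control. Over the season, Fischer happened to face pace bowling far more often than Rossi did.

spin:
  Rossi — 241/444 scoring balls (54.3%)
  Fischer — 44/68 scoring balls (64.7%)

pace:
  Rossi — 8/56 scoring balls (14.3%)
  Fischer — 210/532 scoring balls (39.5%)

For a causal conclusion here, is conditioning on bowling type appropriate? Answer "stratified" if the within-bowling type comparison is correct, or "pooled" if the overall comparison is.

Nothing the player does changes bowling type; the imbalance is an allocation artefact. With bowling type also predicting the outcome, the pooled figure is confounded, and the within-stratum comparison is the causal one.
Within each level — spin: 54.3% vs 64.7%; pace: 14.3% vs 39.5% — Fischer is higher every time.

stratified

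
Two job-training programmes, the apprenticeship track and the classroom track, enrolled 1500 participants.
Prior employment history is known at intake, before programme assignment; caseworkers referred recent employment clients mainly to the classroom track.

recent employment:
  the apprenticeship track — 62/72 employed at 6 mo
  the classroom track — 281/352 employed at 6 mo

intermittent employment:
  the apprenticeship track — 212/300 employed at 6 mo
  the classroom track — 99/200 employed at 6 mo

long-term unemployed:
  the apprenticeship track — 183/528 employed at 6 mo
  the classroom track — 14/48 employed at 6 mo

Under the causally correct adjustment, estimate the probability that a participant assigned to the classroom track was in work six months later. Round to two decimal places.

Since prior employment history is a pre-existing factor (not a product of the programme) and it affects the outcome on its own, it is a confounder. The stratified rates, not the pooled rate, identify the causal effect.
Standardising the classroom track to the population prior employment history mix: 0.283·281/352 + 0.333·99/200 + 0.384·14/48 = 0.503.

0.50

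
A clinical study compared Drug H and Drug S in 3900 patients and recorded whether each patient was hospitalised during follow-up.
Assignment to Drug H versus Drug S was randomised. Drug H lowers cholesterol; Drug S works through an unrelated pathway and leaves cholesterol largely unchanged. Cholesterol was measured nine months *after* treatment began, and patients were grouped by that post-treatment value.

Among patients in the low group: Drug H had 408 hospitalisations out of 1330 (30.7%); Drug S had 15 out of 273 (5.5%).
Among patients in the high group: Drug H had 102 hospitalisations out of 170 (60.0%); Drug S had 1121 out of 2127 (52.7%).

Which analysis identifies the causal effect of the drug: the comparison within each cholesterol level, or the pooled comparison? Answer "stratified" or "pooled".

pooled

The cholesterol-specific comparison favours Drug S throughout, but the pooled figures favour Drug H. The question is whether to condition on cholesterol.
Stratifying would compare drugs among patients the drugs themselves sorted into cholesterol groups — a form of selection on an intermediate. The unconditioned pooled rates give the total causal effect.
Pooled: Drug H 34.0% vs Drug S 47.3%; Drug H is lower overall.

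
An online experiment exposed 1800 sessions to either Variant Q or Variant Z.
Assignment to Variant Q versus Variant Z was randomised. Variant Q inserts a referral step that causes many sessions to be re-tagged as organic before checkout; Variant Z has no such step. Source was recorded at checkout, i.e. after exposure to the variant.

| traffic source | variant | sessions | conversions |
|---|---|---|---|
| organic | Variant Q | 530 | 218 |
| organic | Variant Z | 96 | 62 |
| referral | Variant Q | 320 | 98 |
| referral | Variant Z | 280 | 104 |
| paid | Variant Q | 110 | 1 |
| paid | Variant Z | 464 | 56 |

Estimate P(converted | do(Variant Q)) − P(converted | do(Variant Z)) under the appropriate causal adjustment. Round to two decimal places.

+0.07

Variant Z is higher inside every traffic source stratum but Variant Q is higher in aggregate. Whether to stratify depends on how traffic source relates to the variant.
Traffic source is recorded after the variant and is itself shifted by it — it sits on the causal path from variant to outcome. Conditioning on a mediator would strip out part of the effect we want; the pooled comparison gives the total causal effect.
The causal difference is the pooled difference: 0.330 − 0.264 = +0.066.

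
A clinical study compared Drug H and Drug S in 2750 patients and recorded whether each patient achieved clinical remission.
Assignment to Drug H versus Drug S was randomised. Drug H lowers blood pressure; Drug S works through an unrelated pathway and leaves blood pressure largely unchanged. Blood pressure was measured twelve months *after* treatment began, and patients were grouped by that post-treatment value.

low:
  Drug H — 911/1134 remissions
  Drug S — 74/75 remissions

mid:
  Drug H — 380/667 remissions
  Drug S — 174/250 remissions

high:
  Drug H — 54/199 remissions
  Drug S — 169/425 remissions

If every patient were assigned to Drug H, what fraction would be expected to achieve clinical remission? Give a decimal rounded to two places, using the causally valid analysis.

0.67

The distribution of blood pressure is itself part of what the drug does — it is an intermediate outcome. Holding it fixed would remove that part of the effect; the total effect is the pooled difference.
So P(outcome | do(Drug H)) is just the pooled rate for Drug H: 1345/2000 = 0.672.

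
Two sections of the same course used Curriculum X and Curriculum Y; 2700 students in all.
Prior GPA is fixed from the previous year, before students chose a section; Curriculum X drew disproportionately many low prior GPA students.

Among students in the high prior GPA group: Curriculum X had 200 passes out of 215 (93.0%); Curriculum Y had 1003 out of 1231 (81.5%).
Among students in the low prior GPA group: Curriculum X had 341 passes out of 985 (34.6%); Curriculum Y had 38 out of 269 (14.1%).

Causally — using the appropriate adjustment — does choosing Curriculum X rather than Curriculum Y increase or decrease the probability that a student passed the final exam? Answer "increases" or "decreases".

increases

Curriculum X is higher inside every prior GPA band stratum but Curriculum Y is higher in aggregate. Whether to stratify depends on how prior GPA band relates to the teaching method.
Prior GPA band differs across teaching methods for reasons unrelated to any effect of the teaching method itself, and it separately predicts the outcome — a classic confounder. We must compare within prior GPA band levels.
Within each level — high prior GPA: 93.0% vs 81.5%; low prior GPA: 34.6% vs 14.1% — Curriculum X is higher every time.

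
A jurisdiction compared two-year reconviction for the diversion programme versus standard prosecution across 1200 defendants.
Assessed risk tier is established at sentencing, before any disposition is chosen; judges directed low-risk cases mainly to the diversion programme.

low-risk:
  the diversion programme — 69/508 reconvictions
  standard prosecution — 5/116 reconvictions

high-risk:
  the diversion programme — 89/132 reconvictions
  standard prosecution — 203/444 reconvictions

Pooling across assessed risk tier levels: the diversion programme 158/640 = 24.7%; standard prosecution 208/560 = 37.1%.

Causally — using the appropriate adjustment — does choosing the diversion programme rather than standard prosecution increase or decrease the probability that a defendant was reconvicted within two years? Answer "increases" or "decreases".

increases

The assessed risk tier-specific comparison favours standard prosecution throughout, but the pooled figures favour the diversion programme. The question is whether to condition on assessed risk tier.
Assessed risk tier satisfies the back-door criterion: it is not a descendant of the disposition, and it blocks the spurious path from disposition to outcome. Adjusting for it (i.e., using the within-assessed risk tier rates) gives the causal effect.
Within each level — low-risk: 13.6% vs 4.3%; high-risk: 67.4% vs 45.7% — standard prosecution is lower every time.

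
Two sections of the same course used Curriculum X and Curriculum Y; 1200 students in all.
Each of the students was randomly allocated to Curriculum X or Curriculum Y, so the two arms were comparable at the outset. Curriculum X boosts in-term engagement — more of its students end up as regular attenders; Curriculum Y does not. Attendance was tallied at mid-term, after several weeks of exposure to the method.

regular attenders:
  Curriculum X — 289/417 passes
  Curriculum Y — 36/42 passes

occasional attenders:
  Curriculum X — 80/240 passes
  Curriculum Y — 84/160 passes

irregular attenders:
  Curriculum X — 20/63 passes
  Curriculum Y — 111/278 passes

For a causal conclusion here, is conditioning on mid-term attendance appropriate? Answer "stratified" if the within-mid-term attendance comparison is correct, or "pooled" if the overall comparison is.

Stratifying would compare teaching methods among students the teaching methods themselves sorted into mid-term attendance groups — a form of selection on an intermediate. The unconditioned pooled rates give the total causal effect.
Pooled: Curriculum X 54.0% vs Curriculum Y 48.1%; Curriculum X is higher overall.

pooled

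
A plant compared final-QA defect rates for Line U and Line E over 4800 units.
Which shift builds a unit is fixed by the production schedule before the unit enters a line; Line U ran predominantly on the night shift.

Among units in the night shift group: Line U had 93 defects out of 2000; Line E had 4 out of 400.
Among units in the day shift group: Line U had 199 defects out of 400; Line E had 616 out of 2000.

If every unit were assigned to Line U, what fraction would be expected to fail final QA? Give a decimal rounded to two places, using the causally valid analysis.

0.27

Within every shift level Line E has the lower rate, yet pooled Line U does — Simpson's reversal.
Since shift is a pre-existing factor (not a product of the line) and it affects the outcome on its own, it is a confounder. The stratified rates, not the pooled rate, identify the causal effect.
Standardising Line U to the population shift mix: 0.500·93/2000 + 0.500·199/400 = 0.272.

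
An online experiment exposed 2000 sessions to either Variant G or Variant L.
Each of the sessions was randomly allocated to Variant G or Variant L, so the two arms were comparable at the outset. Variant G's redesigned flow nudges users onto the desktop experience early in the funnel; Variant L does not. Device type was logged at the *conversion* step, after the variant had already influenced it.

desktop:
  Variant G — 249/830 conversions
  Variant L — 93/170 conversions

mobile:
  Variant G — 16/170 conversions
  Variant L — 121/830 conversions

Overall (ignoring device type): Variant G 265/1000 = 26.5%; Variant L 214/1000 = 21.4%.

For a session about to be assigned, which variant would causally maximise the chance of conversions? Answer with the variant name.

Variant G

Within every device type level Variant L has the higher rate, yet pooled Variant G does — Simpson's reversal.
Device type lies on the pathway variant → device type → outcome, so adjusting for it blocks the indirect effect. For the total causal effect of variant, use the unadjusted pooled rates.
Pooled: Variant G 26.5% vs Variant L 21.4%; Variant G is higher overall.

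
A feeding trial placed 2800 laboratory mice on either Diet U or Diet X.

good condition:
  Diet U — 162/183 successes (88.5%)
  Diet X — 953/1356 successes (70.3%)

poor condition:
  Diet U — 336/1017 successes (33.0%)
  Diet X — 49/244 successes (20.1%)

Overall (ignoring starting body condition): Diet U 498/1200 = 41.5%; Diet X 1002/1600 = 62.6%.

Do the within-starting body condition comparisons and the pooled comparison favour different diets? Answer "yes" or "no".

Within each starting body condition level (good condition 88.5% vs 70.3%; poor condition 33.0% vs 20.1%), Diet U has the higher rate every time. Pooled: 41.5% vs 62.6% — Diet X has the higher rate overall. The two comparisons disagree.

yes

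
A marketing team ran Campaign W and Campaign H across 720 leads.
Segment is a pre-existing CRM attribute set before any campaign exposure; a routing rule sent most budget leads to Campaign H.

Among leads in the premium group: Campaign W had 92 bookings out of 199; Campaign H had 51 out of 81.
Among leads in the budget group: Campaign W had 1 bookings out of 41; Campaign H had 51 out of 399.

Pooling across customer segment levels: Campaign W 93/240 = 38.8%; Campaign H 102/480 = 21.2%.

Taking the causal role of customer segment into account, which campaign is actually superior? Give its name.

Campaign H

Within every customer segment level Campaign H has the higher rate, yet pooled Campaign W does — Simpson's reversal.
Since customer segment is a pre-existing factor (not a product of the campaign) and it affects the outcome on its own, it is a confounder. The stratified rates, not the pooled rate, identify the causal effect.
Within each level — premium: 46.2% vs 63.0%; budget: 2.4% vs 12.8% — Campaign H is higher every time.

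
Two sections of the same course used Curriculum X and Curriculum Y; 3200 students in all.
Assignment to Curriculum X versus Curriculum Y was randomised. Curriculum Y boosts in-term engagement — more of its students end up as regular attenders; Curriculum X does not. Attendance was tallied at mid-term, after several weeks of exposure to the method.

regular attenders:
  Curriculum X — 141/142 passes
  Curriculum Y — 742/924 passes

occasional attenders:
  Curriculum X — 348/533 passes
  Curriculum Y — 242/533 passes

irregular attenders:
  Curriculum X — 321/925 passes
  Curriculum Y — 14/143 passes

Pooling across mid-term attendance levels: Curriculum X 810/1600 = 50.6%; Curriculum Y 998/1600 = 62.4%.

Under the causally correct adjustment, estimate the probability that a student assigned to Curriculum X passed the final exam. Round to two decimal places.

0.51

Mid-term attendance is recorded after the teaching method and is itself shifted by it — it sits on the causal path from teaching method to outcome. Conditioning on a mediator would strip out part of the effect we want; the pooled comparison gives the total causal effect.
So P(outcome | do(Curriculum X)) is just the pooled rate for Curriculum X: 810/1600 = 0.506.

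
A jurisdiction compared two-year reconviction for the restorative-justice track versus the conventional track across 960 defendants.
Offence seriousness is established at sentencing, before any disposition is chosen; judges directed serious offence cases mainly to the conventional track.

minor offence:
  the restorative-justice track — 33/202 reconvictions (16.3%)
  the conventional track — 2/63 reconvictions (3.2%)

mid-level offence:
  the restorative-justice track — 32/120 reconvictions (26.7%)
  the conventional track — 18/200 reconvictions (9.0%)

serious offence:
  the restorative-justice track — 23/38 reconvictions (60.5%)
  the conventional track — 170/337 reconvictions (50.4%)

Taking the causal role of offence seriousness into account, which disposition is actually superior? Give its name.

the conventional track

The stratified and pooled comparisons disagree (the conventional track wins within each offence seriousness; the restorative-justice track wins overall), so the answer turns on the causal role of offence seriousness.
Offence seriousness satisfies the back-door criterion: it is not a descendant of the disposition, and it blocks the spurious path from disposition to outcome. Adjusting for it (i.e., using the within-offence seriousness rates) gives the causal effect.
Within each level — minor offence: 16.3% vs 3.2%; mid-level offence: 26.7% vs 9.0%; serious offence: 60.5% vs 50.4% — the conventional track is lower every time.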